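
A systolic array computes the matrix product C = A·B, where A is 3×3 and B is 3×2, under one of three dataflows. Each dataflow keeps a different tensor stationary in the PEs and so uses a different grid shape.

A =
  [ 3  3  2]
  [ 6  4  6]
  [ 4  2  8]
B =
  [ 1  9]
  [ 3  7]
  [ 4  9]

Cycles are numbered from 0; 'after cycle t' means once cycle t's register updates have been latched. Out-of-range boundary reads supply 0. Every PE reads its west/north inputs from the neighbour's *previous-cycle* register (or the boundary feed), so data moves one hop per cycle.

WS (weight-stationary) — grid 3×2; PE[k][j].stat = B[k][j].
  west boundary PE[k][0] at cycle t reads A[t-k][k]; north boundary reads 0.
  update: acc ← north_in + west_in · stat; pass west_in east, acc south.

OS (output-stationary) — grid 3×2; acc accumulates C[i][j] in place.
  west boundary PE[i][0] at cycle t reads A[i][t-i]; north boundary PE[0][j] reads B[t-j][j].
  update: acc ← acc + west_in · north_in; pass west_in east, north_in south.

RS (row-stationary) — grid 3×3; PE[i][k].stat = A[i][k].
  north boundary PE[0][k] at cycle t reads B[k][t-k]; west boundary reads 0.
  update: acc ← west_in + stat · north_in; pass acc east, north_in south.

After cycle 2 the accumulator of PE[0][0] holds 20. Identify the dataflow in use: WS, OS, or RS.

WS [3×2] PE[0][0] across cycles:
  step 0 · PE0,0: acc=3; fwd→3 fwd↓3
  step 1 · PE0,0: acc=6; fwd→6 fwd↓6
  step 2 · PE0,0: acc=4; fwd→4 fwd↓4
OS [3×2] PE[0][0] across cycles:
  step 0 · PE0,0: acc=3; fwd→3 fwd↓1
  step 1 · PE0,0: acc=12; fwd→3 fwd↓3
  step 2 · PE0,0: acc=20; fwd→2 fwd↓4
RS [3×3] PE[0][0] across cycles:
  step 0 · PE0,0: acc=3; fwd→3 fwd↓1
  step 1 · PE0,0: acc=27; fwd→27 fwd↓9
  step 2 · PE0,0: acc=0; fwd→0 fwd↓0

dataflow = OS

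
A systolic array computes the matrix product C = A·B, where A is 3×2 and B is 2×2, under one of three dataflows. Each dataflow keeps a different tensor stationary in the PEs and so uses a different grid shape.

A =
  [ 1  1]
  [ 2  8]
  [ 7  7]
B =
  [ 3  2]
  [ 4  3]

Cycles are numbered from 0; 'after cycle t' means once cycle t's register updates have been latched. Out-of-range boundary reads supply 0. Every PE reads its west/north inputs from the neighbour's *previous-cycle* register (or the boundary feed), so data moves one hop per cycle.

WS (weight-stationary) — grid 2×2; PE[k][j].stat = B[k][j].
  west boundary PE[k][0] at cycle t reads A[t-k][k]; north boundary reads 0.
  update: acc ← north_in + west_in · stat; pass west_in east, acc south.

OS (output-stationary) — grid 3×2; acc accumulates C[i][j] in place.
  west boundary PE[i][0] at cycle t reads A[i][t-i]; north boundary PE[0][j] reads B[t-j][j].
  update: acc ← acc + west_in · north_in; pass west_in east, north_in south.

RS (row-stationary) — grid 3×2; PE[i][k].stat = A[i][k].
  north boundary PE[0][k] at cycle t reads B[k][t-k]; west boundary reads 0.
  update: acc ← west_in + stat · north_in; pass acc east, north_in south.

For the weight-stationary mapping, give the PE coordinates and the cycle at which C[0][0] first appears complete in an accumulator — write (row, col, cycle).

(row, col, cycle) = (1, 0, 1)

WS — PE[1][0] is where C[0][0] collects:
  @0  [1,0]  acc 0  |  →0  ↓0
  @1  [1,0]  acc 7  |  →1  ↓7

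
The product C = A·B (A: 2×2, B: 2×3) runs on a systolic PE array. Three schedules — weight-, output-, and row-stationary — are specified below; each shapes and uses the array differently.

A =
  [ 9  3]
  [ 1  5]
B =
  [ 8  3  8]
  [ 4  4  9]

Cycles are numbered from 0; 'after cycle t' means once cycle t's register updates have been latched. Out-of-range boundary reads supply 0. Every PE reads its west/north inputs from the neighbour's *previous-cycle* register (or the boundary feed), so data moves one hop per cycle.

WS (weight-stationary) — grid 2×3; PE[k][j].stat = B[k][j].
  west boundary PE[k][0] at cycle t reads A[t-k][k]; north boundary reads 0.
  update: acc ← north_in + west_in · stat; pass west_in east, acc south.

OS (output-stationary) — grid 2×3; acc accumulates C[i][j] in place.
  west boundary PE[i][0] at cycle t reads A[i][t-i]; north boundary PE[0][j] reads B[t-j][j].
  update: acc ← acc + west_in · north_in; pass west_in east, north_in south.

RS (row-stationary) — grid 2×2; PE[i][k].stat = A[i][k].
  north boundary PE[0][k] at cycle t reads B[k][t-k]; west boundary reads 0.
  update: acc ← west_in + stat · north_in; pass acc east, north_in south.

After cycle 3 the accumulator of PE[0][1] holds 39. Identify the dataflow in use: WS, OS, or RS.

WS (2×3 grid), PE[0][1]:
  0: (0,1).acc=0  regs=<0,0>
  1: (0,1).acc=27  regs=<9,27>
  2: (0,1).acc=3  regs=<1,3>
  3: (0,1).acc=0  regs=<0,0>
OS (2×3 grid), PE[0][1]:
  0: (0,1).acc=0  regs=<0,0>
  1: (0,1).acc=27  regs=<9,3>
  2: (0,1).acc=39  regs=<3,4>
  3: (0,1).acc=39  regs=<0,0>
RS (2×2 grid), PE[0][1]:
  0: (0,1).acc=0  regs=<0,0>
  1: (0,1).acc=84  regs=<84,4>
  2: (0,1).acc=39  regs=<39,4>
  3: (0,1).acc=99  regs=<99,9>

dataflow = OS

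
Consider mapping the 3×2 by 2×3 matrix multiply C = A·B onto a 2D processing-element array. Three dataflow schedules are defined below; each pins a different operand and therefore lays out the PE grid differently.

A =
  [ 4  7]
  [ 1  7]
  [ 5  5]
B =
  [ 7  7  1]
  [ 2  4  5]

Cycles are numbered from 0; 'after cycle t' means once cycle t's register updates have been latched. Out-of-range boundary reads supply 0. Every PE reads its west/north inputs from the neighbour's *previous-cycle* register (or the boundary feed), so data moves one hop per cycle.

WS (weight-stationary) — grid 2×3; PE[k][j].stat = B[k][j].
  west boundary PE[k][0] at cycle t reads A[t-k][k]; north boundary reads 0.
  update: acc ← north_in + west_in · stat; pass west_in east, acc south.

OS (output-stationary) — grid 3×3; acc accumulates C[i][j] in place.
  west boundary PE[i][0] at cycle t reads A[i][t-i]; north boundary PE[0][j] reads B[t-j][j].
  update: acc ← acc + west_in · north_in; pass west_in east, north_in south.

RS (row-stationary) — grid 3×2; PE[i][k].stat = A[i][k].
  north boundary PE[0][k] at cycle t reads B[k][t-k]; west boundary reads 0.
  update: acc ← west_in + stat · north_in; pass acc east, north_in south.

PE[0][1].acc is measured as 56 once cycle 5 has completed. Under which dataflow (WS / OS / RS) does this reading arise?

WS (2×3 grid), PE[0][1]:
  after 0 — PE[0][1] acc=0, pass-E 0, pass-S 0
  after 1 — PE[0][1] acc=28, pass-E 4, pass-S 28
  after 2 — PE[0][1] acc=7, pass-E 1, pass-S 7
  after 3 — PE[0][1] acc=35, pass-E 5, pass-S 35
  after 4 — PE[0][1] acc=0, pass-E 0, pass-S 0
  after 5 — PE[0][1] acc=0, pass-E 0, pass-S 0
OS (3×3 grid), PE[0][1]:
  after 0 — PE[0][1] acc=0, pass-E 0, pass-S 0
  after 1 — PE[0][1] acc=28, pass-E 4, pass-S 7
  after 2 — PE[0][1] acc=56, pass-E 7, pass-S 4
  after 3 — PE[0][1] acc=56, pass-E 0, pass-S 0
  after 4 — PE[0][1] acc=56, pass-E 0, pass-S 0
  after 5 — PE[0][1] acc=56, pass-E 0, pass-S 0
RS (3×2 grid), PE[0][1]:
  after 0 — PE[0][1] acc=0, pass-E 0, pass-S 0
  after 1 — PE[0][1] acc=42, pass-E 42, pass-S 2
  after 2 — PE[0][1] acc=56, pass-E 56, pass-S 4
  after 3 — PE[0][1] acc=39, pass-E 39, pass-S 5
  after 4 — PE[0][1] acc=0, pass-E 0, pass-S 0
  after 5 — PE[0][1] acc=0, pass-E 0, pass-S 0

dataflow = OS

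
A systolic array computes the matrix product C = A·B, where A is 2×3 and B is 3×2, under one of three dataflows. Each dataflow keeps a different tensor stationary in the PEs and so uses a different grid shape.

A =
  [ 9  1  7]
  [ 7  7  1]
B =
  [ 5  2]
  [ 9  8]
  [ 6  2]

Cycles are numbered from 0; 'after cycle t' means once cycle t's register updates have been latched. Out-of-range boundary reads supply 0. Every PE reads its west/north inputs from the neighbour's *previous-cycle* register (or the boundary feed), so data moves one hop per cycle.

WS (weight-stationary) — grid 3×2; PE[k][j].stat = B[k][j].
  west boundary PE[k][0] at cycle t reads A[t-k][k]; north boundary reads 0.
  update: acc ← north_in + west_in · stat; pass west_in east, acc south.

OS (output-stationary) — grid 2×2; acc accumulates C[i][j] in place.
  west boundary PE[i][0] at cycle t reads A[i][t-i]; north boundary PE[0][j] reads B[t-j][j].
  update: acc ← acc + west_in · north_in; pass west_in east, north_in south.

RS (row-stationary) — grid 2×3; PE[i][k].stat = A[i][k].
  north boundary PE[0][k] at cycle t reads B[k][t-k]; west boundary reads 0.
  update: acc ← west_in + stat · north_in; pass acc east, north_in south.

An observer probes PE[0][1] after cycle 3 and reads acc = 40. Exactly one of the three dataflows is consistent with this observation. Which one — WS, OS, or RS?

dataflow = OS

— WS: 3×2; PE[0][1] trace:
  [0] (0,1) acc=0 (h:0 v:0)
  [1] (0,1) acc=18 (h:9 v:18)
  [2] (0,1) acc=14 (h:7 v:14)
  [3] (0,1) acc=0 (h:0 v:0)
— OS: 2×2; PE[0][1] trace:
  [0] (0,1) acc=0 (h:0 v:0)
  [1] (0,1) acc=18 (h:9 v:2)
  [2] (0,1) acc=26 (h:1 v:8)
  [3] (0,1) acc=40 (h:7 v:2)
— RS: 2×3; PE[0][1] trace:
  [0] (0,1) acc=0 (h:0 v:0)
  [1] (0,1) acc=54 (h:54 v:9)
  [2] (0,1) acc=26 (h:26 v:8)
  [3] (0,1) acc=0 (h:0 v:0)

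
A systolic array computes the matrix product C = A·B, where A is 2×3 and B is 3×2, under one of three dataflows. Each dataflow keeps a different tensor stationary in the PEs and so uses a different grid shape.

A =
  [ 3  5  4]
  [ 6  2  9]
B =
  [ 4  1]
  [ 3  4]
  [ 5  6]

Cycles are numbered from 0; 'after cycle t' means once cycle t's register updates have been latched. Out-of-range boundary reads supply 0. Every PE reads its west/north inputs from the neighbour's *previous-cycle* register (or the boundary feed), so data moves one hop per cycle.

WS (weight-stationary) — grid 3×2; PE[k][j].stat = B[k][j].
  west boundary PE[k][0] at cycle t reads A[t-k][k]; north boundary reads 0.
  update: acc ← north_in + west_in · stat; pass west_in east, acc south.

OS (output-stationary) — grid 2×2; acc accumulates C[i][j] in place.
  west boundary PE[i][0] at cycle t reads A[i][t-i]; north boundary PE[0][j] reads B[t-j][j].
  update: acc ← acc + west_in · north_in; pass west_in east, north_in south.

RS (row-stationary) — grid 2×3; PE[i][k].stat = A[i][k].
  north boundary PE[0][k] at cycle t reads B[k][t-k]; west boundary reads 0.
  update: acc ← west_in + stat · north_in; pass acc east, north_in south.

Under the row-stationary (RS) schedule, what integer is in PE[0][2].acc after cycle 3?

RS on a 2×3 grid — tracing PE[0][2] and its feeders:
  c0 r0c1: 0 / 0 / 0
  c0 r0c2: 0 / 0 / 0
  c1 r0c1: 27 / 27 / 3
  c1 r0c2: 0 / 0 / 0
  c2 r0c1: 23 / 23 / 4
  c2 r0c2: 47 / 47 / 5
  c3 r0c1: 0 / 0 / 0
  c3 r0c2: 47 / 47 / 6

PE[0][2].acc = 47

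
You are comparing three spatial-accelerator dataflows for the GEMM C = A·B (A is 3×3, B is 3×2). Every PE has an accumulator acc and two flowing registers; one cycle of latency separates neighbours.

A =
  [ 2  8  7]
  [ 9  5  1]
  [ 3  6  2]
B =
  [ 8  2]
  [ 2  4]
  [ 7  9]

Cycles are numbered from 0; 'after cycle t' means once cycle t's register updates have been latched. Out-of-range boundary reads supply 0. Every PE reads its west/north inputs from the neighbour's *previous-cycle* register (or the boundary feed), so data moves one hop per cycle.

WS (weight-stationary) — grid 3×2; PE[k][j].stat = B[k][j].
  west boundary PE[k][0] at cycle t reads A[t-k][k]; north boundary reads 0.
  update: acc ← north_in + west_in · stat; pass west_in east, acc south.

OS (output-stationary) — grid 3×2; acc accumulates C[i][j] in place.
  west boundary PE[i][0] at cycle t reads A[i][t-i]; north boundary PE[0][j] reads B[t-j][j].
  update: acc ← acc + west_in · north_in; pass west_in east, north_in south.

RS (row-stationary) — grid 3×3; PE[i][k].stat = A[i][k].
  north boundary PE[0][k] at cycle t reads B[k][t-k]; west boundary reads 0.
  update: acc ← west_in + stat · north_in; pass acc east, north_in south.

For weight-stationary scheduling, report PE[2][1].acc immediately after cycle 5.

WS 3×2: PE[2][1] cycle-by-cycle (with neighbour feeds):
  t=0 PE[1][1]: acc=0 h=0 v=0
  t=0 PE[2][0]: acc=0 h=0 v=0
  t=0 PE[2][1]: acc=0 h=0 v=0
  t=1 PE[1][1]: acc=0 h=0 v=0
  t=1 PE[2][0]: acc=0 h=0 v=0
  t=1 PE[2][1]: acc=0 h=0 v=0
  t=2 PE[1][1]: acc=36 h=8 v=36
  t=2 PE[2][0]: acc=81 h=7 v=81
  t=2 PE[2][1]: acc=0 h=0 v=0
  t=3 PE[1][1]: acc=38 h=5 v=38
  t=3 PE[2][0]: acc=89 h=1 v=89
  t=3 PE[2][1]: acc=99 h=7 v=99
  t=4 PE[1][1]: acc=30 h=6 v=30
  t=4 PE[2][0]: acc=50 h=2 v=50
  t=4 PE[2][1]: acc=47 h=1 v=47
  t=5 PE[1][1]: acc=0 h=0 v=0
  t=5 PE[2][0]: acc=0 h=0 v=0
  t=5 PE[2][1]: acc=48 h=2 v=48

PE[2][1].acc = 48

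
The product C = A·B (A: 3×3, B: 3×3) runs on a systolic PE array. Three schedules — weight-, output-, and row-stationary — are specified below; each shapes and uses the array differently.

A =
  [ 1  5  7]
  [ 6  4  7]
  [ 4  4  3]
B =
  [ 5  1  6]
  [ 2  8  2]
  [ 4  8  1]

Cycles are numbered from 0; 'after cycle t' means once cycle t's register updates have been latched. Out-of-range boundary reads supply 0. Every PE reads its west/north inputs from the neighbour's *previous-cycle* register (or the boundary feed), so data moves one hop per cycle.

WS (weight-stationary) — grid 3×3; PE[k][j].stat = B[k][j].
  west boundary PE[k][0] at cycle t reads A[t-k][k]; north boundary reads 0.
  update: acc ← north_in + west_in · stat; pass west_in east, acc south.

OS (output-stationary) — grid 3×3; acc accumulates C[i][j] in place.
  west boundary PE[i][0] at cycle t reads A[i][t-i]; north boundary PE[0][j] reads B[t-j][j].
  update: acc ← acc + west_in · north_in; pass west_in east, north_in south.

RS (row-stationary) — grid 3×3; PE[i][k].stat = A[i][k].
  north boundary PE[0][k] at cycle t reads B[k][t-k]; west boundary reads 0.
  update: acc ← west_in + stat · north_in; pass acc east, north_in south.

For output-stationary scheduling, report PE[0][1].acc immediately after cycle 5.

Tracing OS — 3×3 array, target PE[0][1]:
  [0] (0,0) acc=5 (h:1 v:5)
  [0] (0,1) acc=0 (h:0 v:0)
  [1] (0,0) acc=15 (h:5 v:2)
  [1] (0,1) acc=1 (h:1 v:1)
  [2] (0,0) acc=43 (h:7 v:4)
  [2] (0,1) acc=41 (h:5 v:8)
  [3] (0,0) acc=43 (h:0 v:0)
  [3] (0,1) acc=97 (h:7 v:8)
  [4] (0,0) acc=43 (h:0 v:0)
  [4] (0,1) acc=97 (h:0 v:0)
  [5] (0,0) acc=43 (h:0 v:0)
  [5] (0,1) acc=97 (h:0 v:0)

PE[0][1].acc = 97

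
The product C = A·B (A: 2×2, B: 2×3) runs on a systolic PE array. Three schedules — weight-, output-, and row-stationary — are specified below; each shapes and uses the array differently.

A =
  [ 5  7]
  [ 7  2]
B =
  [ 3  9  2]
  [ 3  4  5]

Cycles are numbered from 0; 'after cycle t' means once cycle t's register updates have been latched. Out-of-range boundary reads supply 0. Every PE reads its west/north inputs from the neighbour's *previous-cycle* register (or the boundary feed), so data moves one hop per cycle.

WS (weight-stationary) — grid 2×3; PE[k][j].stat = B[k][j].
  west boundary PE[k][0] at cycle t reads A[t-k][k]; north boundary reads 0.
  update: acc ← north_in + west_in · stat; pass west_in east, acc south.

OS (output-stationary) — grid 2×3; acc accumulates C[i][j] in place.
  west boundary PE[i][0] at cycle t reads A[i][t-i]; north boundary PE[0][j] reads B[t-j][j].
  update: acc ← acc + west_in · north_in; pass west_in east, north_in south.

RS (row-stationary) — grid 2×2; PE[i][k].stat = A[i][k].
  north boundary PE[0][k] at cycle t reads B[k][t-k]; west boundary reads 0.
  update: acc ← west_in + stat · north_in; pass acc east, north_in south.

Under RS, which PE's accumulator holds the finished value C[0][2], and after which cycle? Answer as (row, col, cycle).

Under RS, C[0][2] lands at PE[0][1]:
  step 0 · PE0,1: acc=0; fwd→0 fwd↓0
  step 1 · PE0,1: acc=36; fwd→36 fwd↓3
  step 2 · PE0,1: acc=73; fwd→73 fwd↓4
  step 3 · PE0,1: acc=45; fwd→45 fwd↓5

(row, col, cycle) = (0, 1, 3)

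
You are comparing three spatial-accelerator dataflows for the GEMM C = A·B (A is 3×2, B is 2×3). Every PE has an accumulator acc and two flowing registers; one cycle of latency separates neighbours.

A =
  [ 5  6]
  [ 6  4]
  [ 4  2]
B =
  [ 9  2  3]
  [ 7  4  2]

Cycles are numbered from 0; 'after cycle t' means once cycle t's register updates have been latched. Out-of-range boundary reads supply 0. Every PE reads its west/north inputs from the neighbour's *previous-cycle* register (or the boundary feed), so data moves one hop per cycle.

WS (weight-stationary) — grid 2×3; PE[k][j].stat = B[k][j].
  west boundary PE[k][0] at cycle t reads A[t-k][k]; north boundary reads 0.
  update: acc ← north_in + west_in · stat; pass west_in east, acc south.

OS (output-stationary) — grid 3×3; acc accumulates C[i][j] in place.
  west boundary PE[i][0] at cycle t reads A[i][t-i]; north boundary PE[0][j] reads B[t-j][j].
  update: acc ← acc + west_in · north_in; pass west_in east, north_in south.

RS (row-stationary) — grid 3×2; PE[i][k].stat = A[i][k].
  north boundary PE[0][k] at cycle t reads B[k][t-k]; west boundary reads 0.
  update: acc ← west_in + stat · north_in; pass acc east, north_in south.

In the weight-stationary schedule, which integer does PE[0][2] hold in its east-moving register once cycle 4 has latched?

WS (2×3). Following PE[0][2] plus its west/north inputs:
  c0 r0c1: 0 / 0 / 0
  c0 r0c2: 0 / 0 / 0
  c1 r0c1: 10 / 5 / 10
  c1 r0c2: 0 / 0 / 0
  c2 r0c1: 12 / 6 / 12
  c2 r0c2: 15 / 5 / 15
  c3 r0c1: 8 / 4 / 8
  c3 r0c2: 18 / 6 / 18
  c4 r0c1: 0 / 0 / 0
  c4 r0c2: 12 / 4 / 12

register = 4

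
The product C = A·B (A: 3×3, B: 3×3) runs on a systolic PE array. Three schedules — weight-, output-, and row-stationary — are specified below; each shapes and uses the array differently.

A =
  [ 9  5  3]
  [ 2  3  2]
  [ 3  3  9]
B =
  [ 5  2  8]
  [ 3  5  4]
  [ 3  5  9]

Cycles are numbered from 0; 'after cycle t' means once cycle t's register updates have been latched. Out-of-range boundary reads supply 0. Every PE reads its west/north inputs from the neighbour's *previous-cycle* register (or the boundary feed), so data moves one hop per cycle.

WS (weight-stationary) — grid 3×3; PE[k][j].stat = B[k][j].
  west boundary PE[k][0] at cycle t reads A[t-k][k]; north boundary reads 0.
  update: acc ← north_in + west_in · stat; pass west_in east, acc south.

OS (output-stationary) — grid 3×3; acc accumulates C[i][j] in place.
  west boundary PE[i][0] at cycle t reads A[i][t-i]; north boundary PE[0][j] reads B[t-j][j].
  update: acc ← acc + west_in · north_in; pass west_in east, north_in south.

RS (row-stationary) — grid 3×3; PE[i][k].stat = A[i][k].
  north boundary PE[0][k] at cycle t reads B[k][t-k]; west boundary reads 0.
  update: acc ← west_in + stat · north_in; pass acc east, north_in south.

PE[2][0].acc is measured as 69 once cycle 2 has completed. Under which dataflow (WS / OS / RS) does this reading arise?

— WS: 3×3; PE[2][0] trace:
  0: (2,0).acc=0  regs=<0,0>
  1: (2,0).acc=0  regs=<0,0>
  2: (2,0).acc=69  regs=<3,69>
— OS: 3×3; PE[2][0] trace:
  0: (2,0).acc=0  regs=<0,0>
  1: (2,0).acc=0  regs=<0,0>
  2: (2,0).acc=15  regs=<3,5>
— RS: 3×3; PE[2][0] trace:
  0: (2,0).acc=0  regs=<0,0>
  1: (2,0).acc=0  regs=<0,0>
  2: (2,0).acc=15  regs=<15,5>

dataflow = WS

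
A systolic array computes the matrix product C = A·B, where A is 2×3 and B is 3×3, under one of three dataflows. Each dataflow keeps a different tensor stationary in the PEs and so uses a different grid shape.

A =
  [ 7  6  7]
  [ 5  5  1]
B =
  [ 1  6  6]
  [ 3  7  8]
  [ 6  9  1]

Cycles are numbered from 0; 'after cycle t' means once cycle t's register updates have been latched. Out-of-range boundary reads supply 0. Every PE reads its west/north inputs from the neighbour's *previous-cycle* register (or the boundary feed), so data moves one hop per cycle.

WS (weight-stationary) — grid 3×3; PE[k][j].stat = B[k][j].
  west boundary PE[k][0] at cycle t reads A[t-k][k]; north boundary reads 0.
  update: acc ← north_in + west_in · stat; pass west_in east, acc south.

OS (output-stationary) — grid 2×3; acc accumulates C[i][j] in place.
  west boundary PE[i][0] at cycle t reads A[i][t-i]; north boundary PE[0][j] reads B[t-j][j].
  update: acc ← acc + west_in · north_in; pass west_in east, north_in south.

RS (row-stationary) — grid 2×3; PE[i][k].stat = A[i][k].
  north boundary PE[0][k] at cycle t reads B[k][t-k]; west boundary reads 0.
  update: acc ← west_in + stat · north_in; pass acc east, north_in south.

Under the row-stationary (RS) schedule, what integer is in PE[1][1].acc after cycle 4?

RS on a 2×3 grid — tracing PE[1][1] and its feeders:
  @0  [0,1]  acc 0  |  →0  ↓0
  @0  [1,0]  acc 0  |  →0  ↓0
  @0  [1,1]  acc 0  |  →0  ↓0
  @1  [0,1]  acc 25  |  →25  ↓3
  @1  [1,0]  acc 5  |  →5  ↓1
  @1  [1,1]  acc 0  |  →0  ↓0
  @2  [0,1]  acc 84  |  →84  ↓7
  @2  [1,0]  acc 30  |  →30  ↓6
  @2  [1,1]  acc 20  |  →20  ↓3
  @3  [0,1]  acc 90  |  →90  ↓8
  @3  [1,0]  acc 30  |  →30  ↓6
  @3  [1,1]  acc 65  |  →65  ↓7
  @4  [0,1]  acc 0  |  →0  ↓0
  @4  [1,0]  acc 0  |  →0  ↓0
  @4  [1,1]  acc 70  |  →70  ↓8

PE[1][1].acc = 70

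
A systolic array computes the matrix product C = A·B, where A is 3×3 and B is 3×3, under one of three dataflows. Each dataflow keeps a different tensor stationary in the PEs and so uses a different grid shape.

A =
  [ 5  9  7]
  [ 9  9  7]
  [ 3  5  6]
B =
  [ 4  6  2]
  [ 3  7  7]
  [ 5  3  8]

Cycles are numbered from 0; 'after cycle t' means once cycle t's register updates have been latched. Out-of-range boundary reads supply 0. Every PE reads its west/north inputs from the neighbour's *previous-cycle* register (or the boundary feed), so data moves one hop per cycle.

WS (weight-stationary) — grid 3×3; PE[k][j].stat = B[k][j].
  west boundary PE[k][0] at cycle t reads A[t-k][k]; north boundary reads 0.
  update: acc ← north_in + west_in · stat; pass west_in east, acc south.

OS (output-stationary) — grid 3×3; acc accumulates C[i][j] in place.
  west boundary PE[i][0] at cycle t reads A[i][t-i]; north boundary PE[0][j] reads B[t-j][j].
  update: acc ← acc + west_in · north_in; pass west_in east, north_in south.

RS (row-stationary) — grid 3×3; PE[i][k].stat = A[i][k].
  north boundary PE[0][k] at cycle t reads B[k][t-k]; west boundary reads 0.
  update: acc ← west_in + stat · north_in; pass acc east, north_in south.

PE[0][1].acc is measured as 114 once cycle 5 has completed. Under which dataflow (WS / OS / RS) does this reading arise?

— WS: 3×3; PE[0][1] trace:
  cycle 0: PE[0][1] → acc 0, east 0, south 0
  cycle 1: PE[0][1] → acc 30, east 5, south 30
  cycle 2: PE[0][1] → acc 54, east 9, south 54
  cycle 3: PE[0][1] → acc 18, east 3, south 18
  cycle 4: PE[0][1] → acc 0, east 0, south 0
  cycle 5: PE[0][1] → acc 0, east 0, south 0
— OS: 3×3; PE[0][1] trace:
  cycle 0: PE[0][1] → acc 0, east 0, south 0
  cycle 1: PE[0][1] → acc 30, east 5, south 6
  cycle 2: PE[0][1] → acc 93, east 9, south 7
  cycle 3: PE[0][1] → acc 114, east 7, south 3
  cycle 4: PE[0][1] → acc 114, east 0, south 0
  cycle 5: PE[0][1] → acc 114, east 0, south 0
— RS: 3×3; PE[0][1] trace:
  cycle 0: PE[0][1] → acc 0, east 0, south 0
  cycle 1: PE[0][1] → acc 47, east 47, south 3
  cycle 2: PE[0][1] → acc 93, east 93, south 7
  cycle 3: PE[0][1] → acc 73, east 73, south 7
  cycle 4: PE[0][1] → acc 0, east 0, south 0
  cycle 5: PE[0][1] → acc 0, east 0, south 0

dataflow = OS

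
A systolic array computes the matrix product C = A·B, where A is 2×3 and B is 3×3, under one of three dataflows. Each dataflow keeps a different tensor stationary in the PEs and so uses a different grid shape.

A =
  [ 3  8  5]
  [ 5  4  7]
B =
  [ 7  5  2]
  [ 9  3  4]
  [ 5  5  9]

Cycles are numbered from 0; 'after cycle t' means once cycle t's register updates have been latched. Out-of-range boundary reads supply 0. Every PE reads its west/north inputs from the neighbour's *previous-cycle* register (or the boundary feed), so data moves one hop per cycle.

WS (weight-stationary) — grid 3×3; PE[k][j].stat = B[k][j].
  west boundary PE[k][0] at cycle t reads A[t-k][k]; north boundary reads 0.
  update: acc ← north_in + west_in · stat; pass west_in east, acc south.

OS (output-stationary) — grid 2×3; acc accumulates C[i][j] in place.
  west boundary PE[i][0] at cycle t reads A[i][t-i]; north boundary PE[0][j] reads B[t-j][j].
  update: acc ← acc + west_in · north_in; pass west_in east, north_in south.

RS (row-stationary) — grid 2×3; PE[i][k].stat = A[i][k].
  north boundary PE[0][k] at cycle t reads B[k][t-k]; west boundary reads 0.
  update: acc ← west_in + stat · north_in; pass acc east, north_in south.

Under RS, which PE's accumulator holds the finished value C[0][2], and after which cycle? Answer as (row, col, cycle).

(row, col, cycle) = (0, 2, 4)

RS — PE[0][2] is where C[0][2] collects:
  step 0 · PE0,2: acc=0; fwd→0 fwd↓0
  step 1 · PE0,2: acc=0; fwd→0 fwd↓0
  step 2 · PE0,2: acc=118; fwd→118 fwd↓5
  step 3 · PE0,2: acc=64; fwd→64 fwd↓5
  step 4 · PE0,2: acc=83; fwd→83 fwd↓9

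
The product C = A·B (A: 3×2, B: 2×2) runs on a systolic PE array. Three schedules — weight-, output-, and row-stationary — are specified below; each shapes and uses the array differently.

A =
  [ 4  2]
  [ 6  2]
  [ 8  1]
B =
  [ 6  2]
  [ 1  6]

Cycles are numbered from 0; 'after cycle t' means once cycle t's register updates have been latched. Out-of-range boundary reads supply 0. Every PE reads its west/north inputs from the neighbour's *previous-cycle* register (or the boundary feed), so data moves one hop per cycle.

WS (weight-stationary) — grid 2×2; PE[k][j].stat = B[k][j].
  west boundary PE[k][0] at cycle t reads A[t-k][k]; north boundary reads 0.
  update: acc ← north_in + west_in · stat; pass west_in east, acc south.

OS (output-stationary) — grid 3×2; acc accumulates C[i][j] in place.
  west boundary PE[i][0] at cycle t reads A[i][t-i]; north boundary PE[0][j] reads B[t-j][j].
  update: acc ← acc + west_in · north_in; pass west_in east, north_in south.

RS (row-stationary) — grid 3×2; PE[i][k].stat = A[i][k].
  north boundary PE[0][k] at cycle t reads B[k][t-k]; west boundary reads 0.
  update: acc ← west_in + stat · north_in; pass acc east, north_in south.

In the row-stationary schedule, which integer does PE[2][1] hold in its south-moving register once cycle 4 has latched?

register = 6

Tracing RS — 3×2 array, target PE[2][1]:
  @0  [1,1]  acc 0  |  →0  ↓0
  @0  [2,0]  acc 0  |  →0  ↓0
  @0  [2,1]  acc 0  |  →0  ↓0
  @1  [1,1]  acc 0  |  →0  ↓0
  @1  [2,0]  acc 0  |  →0  ↓0
  @1  [2,1]  acc 0  |  →0  ↓0
  @2  [1,1]  acc 38  |  →38  ↓1
  @2  [2,0]  acc 48  |  →48  ↓6
  @2  [2,1]  acc 0  |  →0  ↓0
  @3  [1,1]  acc 24  |  →24  ↓6
  @3  [2,0]  acc 16  |  →16  ↓2
  @3  [2,1]  acc 49  |  →49  ↓1
  @4  [1,1]  acc 0  |  →0  ↓0
  @4  [2,0]  acc 0  |  →0  ↓0
  @4  [2,1]  acc 22  |  →22  ↓6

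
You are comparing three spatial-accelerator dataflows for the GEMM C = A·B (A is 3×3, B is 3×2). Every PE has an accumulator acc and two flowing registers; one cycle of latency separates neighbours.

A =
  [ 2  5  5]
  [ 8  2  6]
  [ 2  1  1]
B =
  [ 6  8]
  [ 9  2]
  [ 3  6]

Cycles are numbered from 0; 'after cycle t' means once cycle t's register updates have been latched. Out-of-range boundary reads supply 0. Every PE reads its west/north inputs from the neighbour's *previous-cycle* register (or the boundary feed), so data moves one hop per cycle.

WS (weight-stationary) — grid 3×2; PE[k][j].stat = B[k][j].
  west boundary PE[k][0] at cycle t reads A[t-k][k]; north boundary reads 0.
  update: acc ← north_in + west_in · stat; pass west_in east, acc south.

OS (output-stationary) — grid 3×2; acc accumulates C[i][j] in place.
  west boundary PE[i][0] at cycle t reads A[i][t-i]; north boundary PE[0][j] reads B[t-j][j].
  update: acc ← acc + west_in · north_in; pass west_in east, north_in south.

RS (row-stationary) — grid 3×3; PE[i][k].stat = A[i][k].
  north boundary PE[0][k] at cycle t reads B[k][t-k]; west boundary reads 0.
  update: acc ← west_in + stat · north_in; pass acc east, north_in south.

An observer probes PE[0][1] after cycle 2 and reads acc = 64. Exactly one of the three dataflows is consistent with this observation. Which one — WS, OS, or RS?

WS (3×2 grid), PE[0][1]:
  after 0 — PE[0][1] acc=0, pass-E 0, pass-S 0
  after 1 — PE[0][1] acc=16, pass-E 2, pass-S 16
  after 2 — PE[0][1] acc=64, pass-E 8, pass-S 64
OS (3×2 grid), PE[0][1]:
  after 0 — PE[0][1] acc=0, pass-E 0, pass-S 0
  after 1 — PE[0][1] acc=16, pass-E 2, pass-S 8
  after 2 — PE[0][1] acc=26, pass-E 5, pass-S 2
RS (3×3 grid), PE[0][1]:
  after 0 — PE[0][1] acc=0, pass-E 0, pass-S 0
  after 1 — PE[0][1] acc=57, pass-E 57, pass-S 9
  after 2 — PE[0][1] acc=26, pass-E 26, pass-S 2

dataflow = WS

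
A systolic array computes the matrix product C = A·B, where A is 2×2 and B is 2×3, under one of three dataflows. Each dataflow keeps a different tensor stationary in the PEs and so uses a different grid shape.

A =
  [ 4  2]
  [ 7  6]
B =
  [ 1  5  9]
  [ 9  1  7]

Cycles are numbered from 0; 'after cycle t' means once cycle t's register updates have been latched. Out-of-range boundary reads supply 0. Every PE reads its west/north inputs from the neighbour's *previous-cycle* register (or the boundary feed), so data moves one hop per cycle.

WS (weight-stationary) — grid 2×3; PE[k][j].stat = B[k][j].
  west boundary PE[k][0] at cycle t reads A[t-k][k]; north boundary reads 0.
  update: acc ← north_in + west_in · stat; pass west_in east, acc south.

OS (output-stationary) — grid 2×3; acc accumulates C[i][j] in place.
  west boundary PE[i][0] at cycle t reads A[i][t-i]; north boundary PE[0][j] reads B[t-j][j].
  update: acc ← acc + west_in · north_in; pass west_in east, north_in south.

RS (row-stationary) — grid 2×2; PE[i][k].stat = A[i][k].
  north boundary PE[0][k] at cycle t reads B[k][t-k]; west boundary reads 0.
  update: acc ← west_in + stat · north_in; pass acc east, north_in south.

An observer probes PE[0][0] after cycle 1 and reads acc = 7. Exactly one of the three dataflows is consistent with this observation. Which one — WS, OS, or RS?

dataflow = WS

WS [2×3] PE[0][0] across cycles:
  [0] (0,0) acc=4 (h:4 v:4)
  [1] (0,0) acc=7 (h:7 v:7)
OS [2×3] PE[0][0] across cycles:
  [0] (0,0) acc=4 (h:4 v:1)
  [1] (0,0) acc=22 (h:2 v:9)
RS [2×2] PE[0][0] across cycles:
  [0] (0,0) acc=4 (h:4 v:1)
  [1] (0,0) acc=20 (h:20 v:5)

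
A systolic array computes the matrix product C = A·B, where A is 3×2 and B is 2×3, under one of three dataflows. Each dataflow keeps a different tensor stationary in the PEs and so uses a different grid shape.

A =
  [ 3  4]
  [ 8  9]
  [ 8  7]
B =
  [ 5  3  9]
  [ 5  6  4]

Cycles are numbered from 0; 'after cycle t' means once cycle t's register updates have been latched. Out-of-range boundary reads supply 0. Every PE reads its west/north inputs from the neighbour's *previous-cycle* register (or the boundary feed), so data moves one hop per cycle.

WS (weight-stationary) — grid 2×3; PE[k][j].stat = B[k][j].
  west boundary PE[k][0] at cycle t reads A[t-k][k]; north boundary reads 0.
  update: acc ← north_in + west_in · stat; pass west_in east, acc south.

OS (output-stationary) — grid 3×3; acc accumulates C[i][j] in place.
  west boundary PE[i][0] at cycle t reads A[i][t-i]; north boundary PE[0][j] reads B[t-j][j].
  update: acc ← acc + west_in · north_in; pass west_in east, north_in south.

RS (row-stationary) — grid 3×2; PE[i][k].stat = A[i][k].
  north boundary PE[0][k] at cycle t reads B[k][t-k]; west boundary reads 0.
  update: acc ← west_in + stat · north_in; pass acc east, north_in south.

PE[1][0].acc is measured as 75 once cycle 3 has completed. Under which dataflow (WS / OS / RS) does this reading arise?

dataflow = WS

— WS: 2×3; PE[1][0] trace:
  after 0 — PE[1][0] acc=0, pass-E 0, pass-S 0
  after 1 — PE[1][0] acc=35, pass-E 4, pass-S 35
  after 2 — PE[1][0] acc=85, pass-E 9, pass-S 85
  after 3 — PE[1][0] acc=75, pass-E 7, pass-S 75
— OS: 3×3; PE[1][0] trace:
  after 0 — PE[1][0] acc=0, pass-E 0, pass-S 0
  after 1 — PE[1][0] acc=40, pass-E 8, pass-S 5
  after 2 — PE[1][0] acc=85, pass-E 9, pass-S 5
  after 3 — PE[1][0] acc=85, pass-E 0, pass-S 0
— RS: 3×2; PE[1][0] trace:
  after 0 — PE[1][0] acc=0, pass-E 0, pass-S 0
  after 1 — PE[1][0] acc=40, pass-E 40, pass-S 5
  after 2 — PE[1][0] acc=24, pass-E 24, pass-S 3
  after 3 — PE[1][0] acc=72, pass-E 72, pass-S 9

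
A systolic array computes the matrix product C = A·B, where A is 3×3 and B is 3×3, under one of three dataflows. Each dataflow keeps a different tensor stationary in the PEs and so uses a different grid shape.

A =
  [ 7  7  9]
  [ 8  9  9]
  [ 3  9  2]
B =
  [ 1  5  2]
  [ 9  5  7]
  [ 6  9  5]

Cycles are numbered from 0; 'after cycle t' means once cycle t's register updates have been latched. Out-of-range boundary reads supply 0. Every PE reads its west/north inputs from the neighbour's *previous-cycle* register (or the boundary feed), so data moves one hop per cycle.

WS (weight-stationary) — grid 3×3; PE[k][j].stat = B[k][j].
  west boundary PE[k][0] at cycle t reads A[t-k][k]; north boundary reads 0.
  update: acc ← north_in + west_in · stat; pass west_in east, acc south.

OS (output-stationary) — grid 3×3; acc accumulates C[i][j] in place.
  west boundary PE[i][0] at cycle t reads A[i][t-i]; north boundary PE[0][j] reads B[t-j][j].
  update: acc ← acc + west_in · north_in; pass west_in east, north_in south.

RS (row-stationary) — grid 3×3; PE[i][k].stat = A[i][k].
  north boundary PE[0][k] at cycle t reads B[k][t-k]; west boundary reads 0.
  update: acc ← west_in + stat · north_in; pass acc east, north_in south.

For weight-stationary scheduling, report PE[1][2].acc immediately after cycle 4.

PE[1][2].acc = 79

WS on a 3×3 grid — tracing PE[1][2] and its feeders:
  cycle 0: PE[0][2] → acc 0, east 0, south 0
  cycle 0: PE[1][1] → acc 0, east 0, south 0
  cycle 0: PE[1][2] → acc 0, east 0, south 0
  cycle 1: PE[0][2] → acc 0, east 0, south 0
  cycle 1: PE[1][1] → acc 0, east 0, south 0
  cycle 1: PE[1][2] → acc 0, east 0, south 0
  cycle 2: PE[0][2] → acc 14, east 7, south 14
  cycle 2: PE[1][1] → acc 70, east 7, south 70
  cycle 2: PE[1][2] → acc 0, east 0, south 0
  cycle 3: PE[0][2] → acc 16, east 8, south 16
  cycle 3: PE[1][1] → acc 85, east 9, south 85
  cycle 3: PE[1][2] → acc 63, east 7, south 63
  cycle 4: PE[0][2] → acc 6, east 3, south 6
  cycle 4: PE[1][1] → acc 60, east 9, south 60
  cycle 4: PE[1][2] → acc 79, east 9, south 79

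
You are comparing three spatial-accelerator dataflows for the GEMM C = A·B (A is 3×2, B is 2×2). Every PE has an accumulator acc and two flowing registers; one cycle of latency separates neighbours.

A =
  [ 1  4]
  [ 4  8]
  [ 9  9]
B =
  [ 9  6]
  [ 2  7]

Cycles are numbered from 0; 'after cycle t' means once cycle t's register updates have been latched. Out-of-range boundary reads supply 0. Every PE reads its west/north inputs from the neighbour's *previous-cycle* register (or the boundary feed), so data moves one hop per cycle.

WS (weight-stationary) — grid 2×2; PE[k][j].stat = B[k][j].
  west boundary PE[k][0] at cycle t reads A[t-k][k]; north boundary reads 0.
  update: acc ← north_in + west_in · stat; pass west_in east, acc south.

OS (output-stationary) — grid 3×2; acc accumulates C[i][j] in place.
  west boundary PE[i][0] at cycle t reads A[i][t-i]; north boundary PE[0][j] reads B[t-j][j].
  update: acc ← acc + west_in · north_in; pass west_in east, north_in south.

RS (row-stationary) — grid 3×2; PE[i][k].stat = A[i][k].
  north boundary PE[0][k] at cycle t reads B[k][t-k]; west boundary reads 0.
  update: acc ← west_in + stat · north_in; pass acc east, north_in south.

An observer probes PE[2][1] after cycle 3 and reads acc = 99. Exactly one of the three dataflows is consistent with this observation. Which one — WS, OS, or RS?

dataflow = RS

WS: PE[2][1] is outside its 2×2 grid.
OS [3×2] PE[2][1] across cycles:
  step 0 · PE2,1: acc=0; fwd→0 fwd↓0
  step 1 · PE2,1: acc=0; fwd→0 fwd↓0
  step 2 · PE2,1: acc=0; fwd→0 fwd↓0
  step 3 · PE2,1: acc=54; fwd→9 fwd↓6
RS [3×2] PE[2][1] across cycles:
  step 0 · PE2,1: acc=0; fwd→0 fwd↓0
  step 1 · PE2,1: acc=0; fwd→0 fwd↓0
  step 2 · PE2,1: acc=0; fwd→0 fwd↓0
  step 3 · PE2,1: acc=99; fwd→99 fwd↓2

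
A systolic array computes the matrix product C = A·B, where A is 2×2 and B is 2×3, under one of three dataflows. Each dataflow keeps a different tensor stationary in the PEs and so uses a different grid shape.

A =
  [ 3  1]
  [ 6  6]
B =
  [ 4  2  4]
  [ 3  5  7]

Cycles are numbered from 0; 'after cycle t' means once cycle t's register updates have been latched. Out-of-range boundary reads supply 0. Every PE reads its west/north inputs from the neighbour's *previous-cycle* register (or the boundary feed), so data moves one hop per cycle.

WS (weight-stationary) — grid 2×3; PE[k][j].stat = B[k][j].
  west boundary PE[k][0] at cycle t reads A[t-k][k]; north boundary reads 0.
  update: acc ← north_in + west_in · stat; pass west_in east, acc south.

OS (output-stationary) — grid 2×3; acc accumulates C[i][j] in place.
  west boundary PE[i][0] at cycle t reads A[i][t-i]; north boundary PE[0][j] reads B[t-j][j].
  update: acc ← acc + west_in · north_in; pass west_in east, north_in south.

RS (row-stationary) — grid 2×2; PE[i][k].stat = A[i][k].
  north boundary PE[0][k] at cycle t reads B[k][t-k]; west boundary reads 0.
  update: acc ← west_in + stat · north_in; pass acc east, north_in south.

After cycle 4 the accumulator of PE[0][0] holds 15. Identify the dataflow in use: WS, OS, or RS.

Under WS (2×3), PE[0][0]:
  0: (0,0).acc=12  regs=<3,12>
  1: (0,0).acc=24  regs=<6,24>
  2: (0,0).acc=0  regs=<0,0>
  3: (0,0).acc=0  regs=<0,0>
  4: (0,0).acc=0  regs=<0,0>
Under OS (2×3), PE[0][0]:
  0: (0,0).acc=12  regs=<3,4>
  1: (0,0).acc=15  regs=<1,3>
  2: (0,0).acc=15  regs=<0,0>
  3: (0,0).acc=15  regs=<0,0>
  4: (0,0).acc=15  regs=<0,0>
Under RS (2×2), PE[0][0]:
  0: (0,0).acc=12  regs=<12,4>
  1: (0,0).acc=6  regs=<6,2>
  2: (0,0).acc=12  regs=<12,4>
  3: (0,0).acc=0  regs=<0,0>
  4: (0,0).acc=0  regs=<0,0>

dataflow = OS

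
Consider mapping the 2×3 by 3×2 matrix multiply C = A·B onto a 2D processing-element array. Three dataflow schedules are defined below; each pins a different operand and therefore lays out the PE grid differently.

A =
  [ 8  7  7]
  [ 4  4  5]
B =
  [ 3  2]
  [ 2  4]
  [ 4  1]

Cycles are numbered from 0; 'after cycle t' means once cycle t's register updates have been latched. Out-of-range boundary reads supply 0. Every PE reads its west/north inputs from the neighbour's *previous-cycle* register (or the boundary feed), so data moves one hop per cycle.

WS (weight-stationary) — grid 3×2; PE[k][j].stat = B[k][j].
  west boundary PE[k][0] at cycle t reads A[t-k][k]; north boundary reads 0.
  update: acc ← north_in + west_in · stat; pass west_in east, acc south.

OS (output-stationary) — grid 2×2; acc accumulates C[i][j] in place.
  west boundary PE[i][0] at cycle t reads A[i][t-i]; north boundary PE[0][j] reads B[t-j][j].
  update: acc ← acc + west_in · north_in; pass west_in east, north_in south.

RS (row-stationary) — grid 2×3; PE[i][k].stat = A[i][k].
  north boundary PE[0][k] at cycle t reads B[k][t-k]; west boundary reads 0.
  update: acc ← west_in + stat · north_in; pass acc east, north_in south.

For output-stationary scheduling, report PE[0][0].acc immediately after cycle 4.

PE[0][0].acc = 66

OS on a 2×2 grid — tracing PE[0][0] and its feeders:
  [0] (0,0) acc=24 (h:8 v:3)
  [1] (0,0) acc=38 (h:7 v:2)
  [2] (0,0) acc=66 (h:7 v:4)
  [3] (0,0) acc=66 (h:0 v:0)
  [4] (0,0) acc=66 (h:0 v:0)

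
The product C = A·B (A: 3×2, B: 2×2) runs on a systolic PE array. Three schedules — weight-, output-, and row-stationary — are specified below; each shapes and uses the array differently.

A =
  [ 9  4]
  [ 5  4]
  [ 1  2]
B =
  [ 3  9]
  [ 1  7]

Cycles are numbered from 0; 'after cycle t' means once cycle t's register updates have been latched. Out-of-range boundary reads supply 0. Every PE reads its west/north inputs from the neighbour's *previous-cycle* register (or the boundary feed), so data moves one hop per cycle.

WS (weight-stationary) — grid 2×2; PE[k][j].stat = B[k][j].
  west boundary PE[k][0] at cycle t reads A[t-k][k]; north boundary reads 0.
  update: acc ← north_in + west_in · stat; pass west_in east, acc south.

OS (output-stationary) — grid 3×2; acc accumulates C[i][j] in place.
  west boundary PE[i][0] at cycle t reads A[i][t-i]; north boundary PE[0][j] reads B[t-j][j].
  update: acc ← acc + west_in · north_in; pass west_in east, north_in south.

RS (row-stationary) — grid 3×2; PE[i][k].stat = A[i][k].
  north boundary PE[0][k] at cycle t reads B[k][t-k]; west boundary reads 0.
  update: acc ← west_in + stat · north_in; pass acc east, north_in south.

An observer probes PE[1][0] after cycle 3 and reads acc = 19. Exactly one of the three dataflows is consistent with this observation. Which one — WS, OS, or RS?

dataflow = OS

— WS: 2×2; PE[1][0] trace:
  after 0 — PE[1][0] acc=0, pass-E 0, pass-S 0
  after 1 — PE[1][0] acc=31, pass-E 4, pass-S 31
  after 2 — PE[1][0] acc=19, pass-E 4, pass-S 19
  after 3 — PE[1][0] acc=5, pass-E 2, pass-S 5
— OS: 3×2; PE[1][0] trace:
  after 0 — PE[1][0] acc=0, pass-E 0, pass-S 0
  after 1 — PE[1][0] acc=15, pass-E 5, pass-S 3
  after 2 — PE[1][0] acc=19, pass-E 4, pass-S 1
  after 3 — PE[1][0] acc=19, pass-E 0, pass-S 0
— RS: 3×2; PE[1][0] trace:
  after 0 — PE[1][0] acc=0, pass-E 0, pass-S 0
  after 1 — PE[1][0] acc=15, pass-E 15, pass-S 3
  after 2 — PE[1][0] acc=45, pass-E 45, pass-S 9
  after 3 — PE[1][0] acc=0, pass-E 0, pass-S 0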